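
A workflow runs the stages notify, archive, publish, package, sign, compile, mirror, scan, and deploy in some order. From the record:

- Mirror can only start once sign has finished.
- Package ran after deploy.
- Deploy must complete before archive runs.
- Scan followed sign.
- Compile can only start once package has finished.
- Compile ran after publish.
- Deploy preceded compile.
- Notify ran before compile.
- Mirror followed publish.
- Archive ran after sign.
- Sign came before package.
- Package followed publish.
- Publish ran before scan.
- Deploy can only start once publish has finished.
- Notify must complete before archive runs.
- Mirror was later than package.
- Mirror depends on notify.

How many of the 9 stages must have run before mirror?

5

Directly stated before mirror: notify, package, publish, and sign.
Deploy reaches mirror via deploy → package → mirror.
That's deploy, notify, package, publish, and sign — 5 in all.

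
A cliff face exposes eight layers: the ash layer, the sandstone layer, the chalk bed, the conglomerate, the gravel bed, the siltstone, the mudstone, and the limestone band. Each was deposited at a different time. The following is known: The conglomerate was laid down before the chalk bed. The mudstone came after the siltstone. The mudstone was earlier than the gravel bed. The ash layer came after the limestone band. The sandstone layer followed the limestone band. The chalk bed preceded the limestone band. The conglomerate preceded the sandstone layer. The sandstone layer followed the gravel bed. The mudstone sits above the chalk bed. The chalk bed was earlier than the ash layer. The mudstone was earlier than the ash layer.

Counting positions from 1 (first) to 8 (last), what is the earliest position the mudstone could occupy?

4

The chalk bed, the conglomerate, and the siltstone must all come before the mudstone — 3 forced predecessors.
Nothing else is forced ahead of the mudstone, so its earliest slot is position 3 + 1 = 4.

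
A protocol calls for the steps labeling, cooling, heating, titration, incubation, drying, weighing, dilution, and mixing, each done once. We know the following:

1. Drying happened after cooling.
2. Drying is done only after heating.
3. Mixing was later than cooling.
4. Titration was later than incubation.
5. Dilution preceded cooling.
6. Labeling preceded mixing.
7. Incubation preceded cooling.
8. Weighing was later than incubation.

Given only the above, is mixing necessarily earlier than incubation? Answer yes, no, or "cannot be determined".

no

Tracing the constraints gives incubation → cooling → mixing, so incubation must come before mixing.
That means mixing cannot be before incubation.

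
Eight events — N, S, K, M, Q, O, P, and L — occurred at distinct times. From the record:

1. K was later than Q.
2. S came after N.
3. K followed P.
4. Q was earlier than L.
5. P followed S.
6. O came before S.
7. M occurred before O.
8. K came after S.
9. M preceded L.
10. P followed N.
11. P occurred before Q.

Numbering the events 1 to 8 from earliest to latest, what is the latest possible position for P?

5

P must come before K, L, and Q — 3 events forced after it.
Everything else can be placed before P in some valid order, so P can sit as late as position 8 − 3 = 5.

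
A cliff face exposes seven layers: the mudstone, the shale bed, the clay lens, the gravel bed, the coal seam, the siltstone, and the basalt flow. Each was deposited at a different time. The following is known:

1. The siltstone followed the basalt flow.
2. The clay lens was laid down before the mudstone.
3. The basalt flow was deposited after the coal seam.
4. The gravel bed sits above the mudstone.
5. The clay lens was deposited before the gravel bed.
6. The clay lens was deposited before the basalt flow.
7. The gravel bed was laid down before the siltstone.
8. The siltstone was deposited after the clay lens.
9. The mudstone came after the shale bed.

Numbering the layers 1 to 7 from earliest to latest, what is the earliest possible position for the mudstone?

The clay lens and the shale bed must both come before the mudstone — 2 forced predecessors.
Nothing else is forced ahead of the mudstone, so its earliest slot is position 2 + 1 = 3.

3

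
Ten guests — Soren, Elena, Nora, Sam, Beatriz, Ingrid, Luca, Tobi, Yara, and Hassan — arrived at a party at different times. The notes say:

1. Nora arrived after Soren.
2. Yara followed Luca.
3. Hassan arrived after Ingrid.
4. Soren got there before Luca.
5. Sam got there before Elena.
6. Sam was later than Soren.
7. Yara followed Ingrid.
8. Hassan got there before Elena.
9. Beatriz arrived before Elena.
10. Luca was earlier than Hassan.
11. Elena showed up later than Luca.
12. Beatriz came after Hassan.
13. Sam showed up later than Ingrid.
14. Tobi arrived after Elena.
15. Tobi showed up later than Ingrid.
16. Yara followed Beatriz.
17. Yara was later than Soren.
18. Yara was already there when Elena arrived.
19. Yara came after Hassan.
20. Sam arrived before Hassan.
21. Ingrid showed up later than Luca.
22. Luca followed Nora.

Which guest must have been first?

Soren

Soren has a chain of constraints placing them before every other guest, so Soren must be first.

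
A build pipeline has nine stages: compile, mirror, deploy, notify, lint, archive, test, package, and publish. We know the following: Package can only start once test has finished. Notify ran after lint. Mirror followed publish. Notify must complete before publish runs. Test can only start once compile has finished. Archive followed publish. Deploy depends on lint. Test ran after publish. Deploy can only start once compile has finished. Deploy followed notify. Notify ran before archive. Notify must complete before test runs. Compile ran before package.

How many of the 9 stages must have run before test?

Directly stated before test: compile, notify, and publish.
Lint reaches test via lint → notify → test.
No chain forces archive (or any of the others) ahead of test.
That's compile, lint, notify, and publish — 4 in all.

4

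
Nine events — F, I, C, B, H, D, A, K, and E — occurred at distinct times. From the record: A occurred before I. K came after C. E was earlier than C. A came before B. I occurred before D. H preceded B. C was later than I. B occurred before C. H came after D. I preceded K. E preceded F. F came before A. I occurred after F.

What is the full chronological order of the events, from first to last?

E, F, A, I, D, H, B, C, K

The constraints fix every adjacent pair, so only one ordering works:
E → F → A → I → D → H → B → C → K.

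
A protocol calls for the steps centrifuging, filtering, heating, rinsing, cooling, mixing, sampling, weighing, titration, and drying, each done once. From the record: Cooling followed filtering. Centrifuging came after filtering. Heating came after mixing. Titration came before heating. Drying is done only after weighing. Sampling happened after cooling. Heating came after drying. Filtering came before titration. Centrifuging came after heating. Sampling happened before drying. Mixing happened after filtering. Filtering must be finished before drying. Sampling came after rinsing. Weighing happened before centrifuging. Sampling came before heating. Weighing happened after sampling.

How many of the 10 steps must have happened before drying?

5

Directly stated before drying: filtering, sampling, and weighing.
Cooling reaches drying via cooling → sampling → drying.
Rinsing reaches drying via rinsing → sampling → drying.
No chain forces mixing (or any of the others) ahead of drying.
That's cooling, filtering, rinsing, sampling, and weighing — 5 in all.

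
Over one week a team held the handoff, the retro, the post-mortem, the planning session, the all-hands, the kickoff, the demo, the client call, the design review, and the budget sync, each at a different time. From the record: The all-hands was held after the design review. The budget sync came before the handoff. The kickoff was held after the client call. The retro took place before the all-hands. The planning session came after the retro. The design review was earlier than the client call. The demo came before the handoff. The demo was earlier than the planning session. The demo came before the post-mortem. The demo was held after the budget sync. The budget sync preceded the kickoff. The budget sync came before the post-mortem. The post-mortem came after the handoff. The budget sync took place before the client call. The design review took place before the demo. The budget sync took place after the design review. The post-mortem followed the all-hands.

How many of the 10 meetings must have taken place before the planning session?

4

Directly stated before the planning session: the demo and the retro.
The budget sync reaches the planning session via the budget sync → the demo → the planning session.
The design review reaches the planning session via the design review → the demo → the planning session.
No chain forces the all-hands (or any of the others) ahead of the planning session.
That's the budget sync, the demo, the design review, and the retro — 4 in all.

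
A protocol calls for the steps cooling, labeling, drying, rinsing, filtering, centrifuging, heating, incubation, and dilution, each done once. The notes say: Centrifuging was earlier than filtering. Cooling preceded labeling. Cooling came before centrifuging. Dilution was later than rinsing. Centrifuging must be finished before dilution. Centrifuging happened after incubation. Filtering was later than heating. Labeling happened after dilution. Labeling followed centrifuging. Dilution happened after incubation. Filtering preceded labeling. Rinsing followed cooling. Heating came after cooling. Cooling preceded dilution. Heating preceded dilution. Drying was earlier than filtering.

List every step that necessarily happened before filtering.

centrifuging, cooling, drying, heating, incubation

Directly stated before filtering: centrifuging, drying, and heating.
Cooling reaches filtering via cooling → centrifuging → filtering.
Incubation reaches filtering via incubation → centrifuging → filtering.
No chain forces dilution (or any of the others) ahead of filtering.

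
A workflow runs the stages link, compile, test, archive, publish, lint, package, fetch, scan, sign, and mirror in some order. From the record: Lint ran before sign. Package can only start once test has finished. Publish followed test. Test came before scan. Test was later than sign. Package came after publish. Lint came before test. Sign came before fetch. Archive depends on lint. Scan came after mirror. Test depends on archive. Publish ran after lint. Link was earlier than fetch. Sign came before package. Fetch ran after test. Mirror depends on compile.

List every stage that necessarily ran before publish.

Directly stated before publish: lint and test.
Archive reaches publish via archive → test → publish.
Sign reaches publish via sign → test → publish.
No chain forces package (or any of the others) ahead of publish.

archive, lint, sign, test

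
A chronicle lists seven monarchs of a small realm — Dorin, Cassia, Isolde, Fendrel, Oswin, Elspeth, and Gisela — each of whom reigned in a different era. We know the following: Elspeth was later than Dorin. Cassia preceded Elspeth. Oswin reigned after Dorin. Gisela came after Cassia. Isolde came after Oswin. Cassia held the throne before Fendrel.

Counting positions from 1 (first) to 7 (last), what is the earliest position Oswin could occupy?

2

Dorin must come before Oswin — 1 forced predecessor.
Nothing else is forced ahead of Oswin, so their earliest slot is position 1 + 1 = 2.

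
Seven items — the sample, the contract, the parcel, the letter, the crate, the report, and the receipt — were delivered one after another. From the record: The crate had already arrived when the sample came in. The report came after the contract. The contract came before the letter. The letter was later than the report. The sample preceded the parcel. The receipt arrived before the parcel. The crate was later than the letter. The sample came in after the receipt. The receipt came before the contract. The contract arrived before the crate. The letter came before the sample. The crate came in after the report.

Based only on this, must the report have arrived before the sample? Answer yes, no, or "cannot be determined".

yes

Chain the constraints: the report → the crate → the sample. Each link is directly stated, so the report comes before the sample.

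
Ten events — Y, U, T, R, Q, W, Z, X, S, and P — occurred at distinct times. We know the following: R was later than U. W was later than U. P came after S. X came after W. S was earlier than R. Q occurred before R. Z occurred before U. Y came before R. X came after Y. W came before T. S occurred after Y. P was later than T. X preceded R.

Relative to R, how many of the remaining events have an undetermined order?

2

Forced before R: Q, S, U, W, X, Y, and Z.
That leaves P and T with no forced order relative to R — 2.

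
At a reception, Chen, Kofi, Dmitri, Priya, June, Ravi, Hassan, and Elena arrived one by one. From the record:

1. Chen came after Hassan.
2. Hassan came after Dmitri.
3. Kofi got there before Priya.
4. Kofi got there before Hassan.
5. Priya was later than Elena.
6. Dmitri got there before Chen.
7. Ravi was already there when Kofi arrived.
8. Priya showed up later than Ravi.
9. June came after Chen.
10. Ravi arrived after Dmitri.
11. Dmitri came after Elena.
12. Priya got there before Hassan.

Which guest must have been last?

June

Every other guest has a chain of constraints placing them before June, so June is last.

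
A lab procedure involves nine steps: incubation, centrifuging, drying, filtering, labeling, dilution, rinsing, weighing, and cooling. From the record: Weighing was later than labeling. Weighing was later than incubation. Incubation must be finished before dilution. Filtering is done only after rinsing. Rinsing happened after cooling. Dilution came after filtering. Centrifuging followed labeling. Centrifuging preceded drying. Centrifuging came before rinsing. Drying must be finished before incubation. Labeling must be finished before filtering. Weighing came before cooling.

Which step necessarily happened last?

Every other step has a chain of constraints placing it before dilution, so dilution is last.

dilution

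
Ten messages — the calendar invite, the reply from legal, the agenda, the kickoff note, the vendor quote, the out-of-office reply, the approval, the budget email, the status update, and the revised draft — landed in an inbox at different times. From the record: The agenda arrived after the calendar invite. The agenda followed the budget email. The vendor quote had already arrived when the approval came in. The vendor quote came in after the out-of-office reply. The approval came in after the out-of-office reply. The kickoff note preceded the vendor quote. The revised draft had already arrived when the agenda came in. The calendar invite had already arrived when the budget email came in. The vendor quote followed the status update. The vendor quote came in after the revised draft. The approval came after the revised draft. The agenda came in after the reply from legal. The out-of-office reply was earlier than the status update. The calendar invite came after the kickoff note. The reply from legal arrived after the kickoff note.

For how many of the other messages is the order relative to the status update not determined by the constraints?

Forced before the status update: the out-of-office reply; forced after the status update: the approval and the vendor quote.
That leaves the agenda, the budget email, the calendar invite, the kickoff note, the reply from legal, and the revised draft with no forced order relative to the status update — 6.

6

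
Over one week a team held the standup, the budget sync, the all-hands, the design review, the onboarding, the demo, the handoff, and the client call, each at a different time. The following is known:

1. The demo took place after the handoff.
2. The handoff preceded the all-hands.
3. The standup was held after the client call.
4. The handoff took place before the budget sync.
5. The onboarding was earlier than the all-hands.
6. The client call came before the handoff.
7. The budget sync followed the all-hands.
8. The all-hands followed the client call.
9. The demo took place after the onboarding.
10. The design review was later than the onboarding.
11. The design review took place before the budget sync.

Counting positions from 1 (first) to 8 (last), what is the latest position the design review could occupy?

The design review must come before the budget sync — 1 meeting forced after it.
Everything else can be placed before the design review in some valid order, so the design review can sit as late as position 8 − 1 = 7.

7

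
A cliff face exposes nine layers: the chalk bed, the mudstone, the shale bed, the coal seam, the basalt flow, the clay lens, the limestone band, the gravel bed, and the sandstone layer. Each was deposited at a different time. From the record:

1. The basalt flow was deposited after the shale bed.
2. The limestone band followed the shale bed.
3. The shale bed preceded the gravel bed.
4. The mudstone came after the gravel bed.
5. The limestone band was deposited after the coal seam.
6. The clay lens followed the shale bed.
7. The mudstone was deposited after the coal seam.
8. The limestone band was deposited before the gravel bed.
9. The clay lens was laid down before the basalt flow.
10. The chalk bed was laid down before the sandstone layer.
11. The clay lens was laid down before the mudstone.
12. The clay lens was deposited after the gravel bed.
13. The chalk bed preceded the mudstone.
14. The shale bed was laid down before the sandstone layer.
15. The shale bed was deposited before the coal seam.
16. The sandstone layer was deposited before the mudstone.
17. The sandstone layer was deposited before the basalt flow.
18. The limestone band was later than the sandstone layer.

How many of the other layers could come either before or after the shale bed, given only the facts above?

1

Forced after the shale bed: the basalt flow, the clay lens, the coal seam, the gravel bed, the limestone band, the mudstone, and the sandstone layer.
That leaves the chalk bed with no forced order relative to the shale bed — 1.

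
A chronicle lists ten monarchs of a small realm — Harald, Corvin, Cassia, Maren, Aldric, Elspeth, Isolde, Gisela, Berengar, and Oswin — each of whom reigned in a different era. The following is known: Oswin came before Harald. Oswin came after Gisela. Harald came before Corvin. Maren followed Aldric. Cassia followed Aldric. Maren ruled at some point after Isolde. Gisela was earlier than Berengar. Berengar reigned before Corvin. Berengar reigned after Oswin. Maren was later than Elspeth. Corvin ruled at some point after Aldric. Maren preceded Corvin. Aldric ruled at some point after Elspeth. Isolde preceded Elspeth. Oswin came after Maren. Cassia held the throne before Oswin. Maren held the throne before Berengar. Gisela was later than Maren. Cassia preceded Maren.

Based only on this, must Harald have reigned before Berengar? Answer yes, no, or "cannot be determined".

No chain of stated constraints runs from Harald to Berengar, and none runs from Berengar to Harald either.
So the relative order of Harald and Berengar is not fixed by the given facts.

cannot be determined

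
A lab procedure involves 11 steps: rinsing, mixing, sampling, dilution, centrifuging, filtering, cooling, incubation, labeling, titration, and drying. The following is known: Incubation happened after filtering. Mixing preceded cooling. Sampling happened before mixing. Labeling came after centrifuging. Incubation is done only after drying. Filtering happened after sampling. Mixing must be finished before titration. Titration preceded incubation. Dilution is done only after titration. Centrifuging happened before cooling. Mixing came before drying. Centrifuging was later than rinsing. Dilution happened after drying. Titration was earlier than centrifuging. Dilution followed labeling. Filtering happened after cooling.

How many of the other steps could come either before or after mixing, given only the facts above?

1

Forced before mixing: sampling; forced after mixing: centrifuging, cooling, dilution, drying, filtering, incubation, labeling, and titration.
That leaves rinsing with no forced order relative to mixing — 1.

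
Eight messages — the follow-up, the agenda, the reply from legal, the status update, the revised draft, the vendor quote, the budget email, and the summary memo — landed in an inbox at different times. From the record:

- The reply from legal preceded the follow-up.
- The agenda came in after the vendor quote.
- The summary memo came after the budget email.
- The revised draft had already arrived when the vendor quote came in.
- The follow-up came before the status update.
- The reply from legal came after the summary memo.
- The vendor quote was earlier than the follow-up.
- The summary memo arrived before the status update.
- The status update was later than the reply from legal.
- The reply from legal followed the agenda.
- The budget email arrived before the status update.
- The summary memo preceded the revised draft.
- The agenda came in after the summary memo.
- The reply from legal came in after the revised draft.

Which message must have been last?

Every other message has a chain of constraints placing it before the status update, so the status update is last.

the status update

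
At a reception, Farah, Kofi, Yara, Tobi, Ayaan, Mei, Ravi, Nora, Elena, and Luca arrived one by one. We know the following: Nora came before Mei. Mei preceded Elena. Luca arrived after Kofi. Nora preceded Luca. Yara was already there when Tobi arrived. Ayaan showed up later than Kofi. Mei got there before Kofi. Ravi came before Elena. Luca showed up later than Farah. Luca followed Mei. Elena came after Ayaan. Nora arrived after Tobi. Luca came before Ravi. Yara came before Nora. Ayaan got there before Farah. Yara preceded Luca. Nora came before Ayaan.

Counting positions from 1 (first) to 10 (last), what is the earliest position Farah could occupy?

7

Ayaan, Kofi, Mei, Nora, Tobi, and Yara must all come before Farah — 6 forced predecessors.
Nothing else is forced ahead of Farah, so their earliest slot is position 6 + 1 = 7.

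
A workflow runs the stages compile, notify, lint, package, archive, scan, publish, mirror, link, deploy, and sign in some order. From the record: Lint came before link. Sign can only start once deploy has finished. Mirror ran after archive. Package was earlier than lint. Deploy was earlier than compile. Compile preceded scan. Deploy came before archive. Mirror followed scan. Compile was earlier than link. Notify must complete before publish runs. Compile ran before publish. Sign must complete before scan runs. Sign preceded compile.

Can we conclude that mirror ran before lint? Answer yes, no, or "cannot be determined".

No chain of stated constraints runs from mirror to lint, and none runs from lint to mirror either.
So the relative order of mirror and lint is not fixed by the given facts.

cannot be determined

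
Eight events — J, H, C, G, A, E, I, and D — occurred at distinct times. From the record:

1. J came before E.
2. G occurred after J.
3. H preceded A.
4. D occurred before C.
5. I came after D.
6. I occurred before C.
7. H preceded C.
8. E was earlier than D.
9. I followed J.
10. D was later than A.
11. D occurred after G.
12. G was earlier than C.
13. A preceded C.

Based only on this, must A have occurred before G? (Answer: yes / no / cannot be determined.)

cannot be determined

No chain of stated constraints runs from A to G, and none runs from G to A either.
So the relative order of A and G is not fixed by the given facts.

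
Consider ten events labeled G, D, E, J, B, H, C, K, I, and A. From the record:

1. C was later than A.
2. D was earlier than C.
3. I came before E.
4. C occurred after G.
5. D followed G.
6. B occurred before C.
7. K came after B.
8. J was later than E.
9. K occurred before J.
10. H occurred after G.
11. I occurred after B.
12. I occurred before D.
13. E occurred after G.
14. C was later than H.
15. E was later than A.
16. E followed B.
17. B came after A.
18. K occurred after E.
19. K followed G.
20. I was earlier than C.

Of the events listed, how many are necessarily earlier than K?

Directly stated before K: B, E, and G.
A reaches K via A → E → K.
I reaches K via I → E → K.
No chain forces J (or any of the others) ahead of K.
That's A, B, E, G, and I — 5 in all.

5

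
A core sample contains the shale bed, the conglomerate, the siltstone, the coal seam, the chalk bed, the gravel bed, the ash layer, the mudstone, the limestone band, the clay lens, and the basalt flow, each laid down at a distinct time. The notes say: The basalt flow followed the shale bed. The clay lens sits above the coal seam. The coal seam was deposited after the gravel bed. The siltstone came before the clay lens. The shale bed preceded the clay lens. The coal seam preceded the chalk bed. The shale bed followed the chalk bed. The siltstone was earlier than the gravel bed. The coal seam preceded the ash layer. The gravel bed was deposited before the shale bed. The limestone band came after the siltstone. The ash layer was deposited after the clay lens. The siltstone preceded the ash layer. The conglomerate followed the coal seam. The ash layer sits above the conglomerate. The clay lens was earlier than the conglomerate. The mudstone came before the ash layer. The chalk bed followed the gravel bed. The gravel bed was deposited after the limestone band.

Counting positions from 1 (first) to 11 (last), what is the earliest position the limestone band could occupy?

2

The siltstone must come before the limestone band — 1 forced predecessor.
Nothing else is forced ahead of the limestone band, so its earliest slot is position 1 + 1 = 2.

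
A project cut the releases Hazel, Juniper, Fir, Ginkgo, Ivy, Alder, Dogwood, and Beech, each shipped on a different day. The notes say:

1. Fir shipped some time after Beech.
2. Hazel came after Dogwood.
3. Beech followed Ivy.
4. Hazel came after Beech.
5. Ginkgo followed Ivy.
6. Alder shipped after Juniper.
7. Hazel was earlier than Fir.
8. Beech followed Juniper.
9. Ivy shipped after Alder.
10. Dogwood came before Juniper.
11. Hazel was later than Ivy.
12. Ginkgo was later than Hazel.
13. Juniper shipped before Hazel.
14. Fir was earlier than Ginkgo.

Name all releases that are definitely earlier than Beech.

Directly stated before Beech: Ivy and Juniper.
Alder reaches Beech via Alder → Ivy → Beech.
Dogwood reaches Beech via Dogwood → Juniper → Beech.
No chain forces Hazel (or any of the others) ahead of Beech.

Alder, Dogwood, Ivy, Juniper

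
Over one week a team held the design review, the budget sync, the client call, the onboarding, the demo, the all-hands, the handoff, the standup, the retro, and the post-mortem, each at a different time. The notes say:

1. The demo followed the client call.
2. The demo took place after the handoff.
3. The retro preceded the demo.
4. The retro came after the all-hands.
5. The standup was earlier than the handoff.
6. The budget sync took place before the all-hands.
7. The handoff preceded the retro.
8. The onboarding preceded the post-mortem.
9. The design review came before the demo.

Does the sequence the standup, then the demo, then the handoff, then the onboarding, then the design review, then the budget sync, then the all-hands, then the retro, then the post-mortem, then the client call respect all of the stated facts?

The constraints require the handoff before the demo, but in the proposed sequence the demo appears ahead of the handoff. That one violation is enough.

no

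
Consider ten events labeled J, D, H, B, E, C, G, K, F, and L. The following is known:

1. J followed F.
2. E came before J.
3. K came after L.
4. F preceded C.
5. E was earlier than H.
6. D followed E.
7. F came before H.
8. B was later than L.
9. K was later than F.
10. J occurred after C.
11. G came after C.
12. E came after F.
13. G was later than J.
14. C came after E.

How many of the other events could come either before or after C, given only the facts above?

Forced before C: E and F; forced after C: G and J.
That leaves B, D, H, K, and L with no forced order relative to C — 5.

5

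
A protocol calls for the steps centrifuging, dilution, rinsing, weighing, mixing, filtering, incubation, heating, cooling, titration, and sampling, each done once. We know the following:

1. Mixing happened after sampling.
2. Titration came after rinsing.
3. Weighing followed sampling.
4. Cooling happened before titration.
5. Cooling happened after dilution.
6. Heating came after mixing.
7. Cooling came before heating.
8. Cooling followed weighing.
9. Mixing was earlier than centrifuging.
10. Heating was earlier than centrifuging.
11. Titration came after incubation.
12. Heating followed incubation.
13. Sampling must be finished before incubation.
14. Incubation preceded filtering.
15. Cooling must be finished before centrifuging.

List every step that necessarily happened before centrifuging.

Directly stated before centrifuging: cooling, heating, and mixing.
Dilution reaches centrifuging via dilution → cooling → centrifuging.
Incubation reaches centrifuging via incubation → heating → centrifuging.
Sampling reaches centrifuging via sampling → mixing → centrifuging.
Likewise weighing reaches centrifuging by chaining the stated constraints.
No chain forces filtering (or any of the others) ahead of centrifuging.

cooling, dilution, heating, incubation, mixing, sampling, weighing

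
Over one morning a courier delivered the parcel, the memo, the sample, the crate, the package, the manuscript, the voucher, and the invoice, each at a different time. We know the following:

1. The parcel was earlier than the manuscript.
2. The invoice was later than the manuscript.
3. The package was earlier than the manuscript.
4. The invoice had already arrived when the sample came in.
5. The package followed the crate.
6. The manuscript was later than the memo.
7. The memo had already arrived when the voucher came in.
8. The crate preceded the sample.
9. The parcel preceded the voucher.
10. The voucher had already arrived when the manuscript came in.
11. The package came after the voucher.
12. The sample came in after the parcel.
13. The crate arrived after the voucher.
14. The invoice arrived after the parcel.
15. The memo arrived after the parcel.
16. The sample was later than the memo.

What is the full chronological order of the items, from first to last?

The constraints fix every adjacent pair, so only one ordering works:
the parcel → the memo → the voucher → the crate → the package → the manuscript → the invoice → the sample.

the parcel, the memo, the voucher, the crate, the package, the manuscript, the invoice, the sample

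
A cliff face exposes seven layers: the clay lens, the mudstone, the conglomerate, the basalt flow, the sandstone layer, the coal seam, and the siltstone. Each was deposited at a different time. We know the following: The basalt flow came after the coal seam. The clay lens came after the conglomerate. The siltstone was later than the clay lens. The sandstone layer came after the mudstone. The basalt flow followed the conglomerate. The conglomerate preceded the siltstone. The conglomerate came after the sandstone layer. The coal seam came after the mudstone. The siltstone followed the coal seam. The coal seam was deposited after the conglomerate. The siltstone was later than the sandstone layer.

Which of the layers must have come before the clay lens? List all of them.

the conglomerate, the mudstone, the sandstone layer

Directly stated before the clay lens: the conglomerate.
The mudstone reaches the clay lens via the mudstone → the sandstone layer → the conglomerate → the clay lens.
The sandstone layer reaches the clay lens via the sandstone layer → the conglomerate → the clay lens.
No chain forces the siltstone (or any of the others) ahead of the clay lens.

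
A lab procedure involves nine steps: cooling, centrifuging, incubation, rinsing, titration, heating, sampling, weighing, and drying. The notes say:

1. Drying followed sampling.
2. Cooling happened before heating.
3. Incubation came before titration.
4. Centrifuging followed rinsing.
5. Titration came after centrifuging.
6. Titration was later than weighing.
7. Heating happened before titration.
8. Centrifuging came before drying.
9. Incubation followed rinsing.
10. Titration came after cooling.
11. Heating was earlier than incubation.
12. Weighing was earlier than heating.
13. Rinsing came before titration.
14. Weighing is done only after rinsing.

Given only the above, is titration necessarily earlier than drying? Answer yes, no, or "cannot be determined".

No chain of stated constraints runs from titration to drying, and none runs from drying to titration either.
So the relative order of titration and drying is not fixed by the given facts.

cannot be determined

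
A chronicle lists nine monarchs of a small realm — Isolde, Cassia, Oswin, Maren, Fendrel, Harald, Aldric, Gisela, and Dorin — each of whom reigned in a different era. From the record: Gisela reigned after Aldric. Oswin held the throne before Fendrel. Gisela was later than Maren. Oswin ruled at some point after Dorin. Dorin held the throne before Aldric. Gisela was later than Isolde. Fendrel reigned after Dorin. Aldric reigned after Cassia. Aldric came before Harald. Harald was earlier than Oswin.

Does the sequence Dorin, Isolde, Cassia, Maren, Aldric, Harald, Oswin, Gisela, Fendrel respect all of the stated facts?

yes

Check each stated constraint against the proposed order — e.g. Dorin is ahead of Oswin; Dorin is ahead of Fendrel. Every pair is in the required order; nothing is violated.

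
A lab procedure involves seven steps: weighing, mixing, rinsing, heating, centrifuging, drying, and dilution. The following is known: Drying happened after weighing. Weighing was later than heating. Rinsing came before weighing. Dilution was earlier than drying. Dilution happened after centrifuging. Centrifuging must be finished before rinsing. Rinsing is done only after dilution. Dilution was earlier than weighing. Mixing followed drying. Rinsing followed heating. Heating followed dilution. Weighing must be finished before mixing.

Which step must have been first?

centrifuging

Centrifuging has a chain of constraints placing it before every other step, so centrifuging must be first.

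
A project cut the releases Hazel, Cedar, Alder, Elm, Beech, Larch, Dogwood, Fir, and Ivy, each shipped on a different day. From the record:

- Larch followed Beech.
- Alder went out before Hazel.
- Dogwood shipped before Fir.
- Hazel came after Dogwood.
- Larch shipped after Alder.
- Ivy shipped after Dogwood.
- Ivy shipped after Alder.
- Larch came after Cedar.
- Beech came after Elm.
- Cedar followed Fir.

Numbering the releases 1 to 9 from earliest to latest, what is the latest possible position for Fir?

Fir must come before Cedar and Larch — 2 releases forced after it.
Everything else can be placed before Fir in some valid order, so Fir can sit as late as position 9 − 2 = 7.

7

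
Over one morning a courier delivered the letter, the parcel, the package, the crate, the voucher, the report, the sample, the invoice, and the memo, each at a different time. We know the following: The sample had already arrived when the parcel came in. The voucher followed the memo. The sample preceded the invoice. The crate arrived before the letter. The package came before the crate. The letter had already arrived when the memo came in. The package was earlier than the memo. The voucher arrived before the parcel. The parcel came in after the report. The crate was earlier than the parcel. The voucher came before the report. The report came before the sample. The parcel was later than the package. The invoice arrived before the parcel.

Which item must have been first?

The package has a chain of constraints placing it before every other item, so the package must be first.

the package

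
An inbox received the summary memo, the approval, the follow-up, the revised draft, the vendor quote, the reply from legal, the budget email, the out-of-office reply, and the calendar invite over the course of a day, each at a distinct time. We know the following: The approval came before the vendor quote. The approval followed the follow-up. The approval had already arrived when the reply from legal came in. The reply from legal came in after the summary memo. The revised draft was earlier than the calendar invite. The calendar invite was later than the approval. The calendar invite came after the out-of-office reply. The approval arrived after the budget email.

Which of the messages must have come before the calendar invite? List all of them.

the approval, the budget email, the follow-up, the out-of-office reply, the revised draft

Directly stated before the calendar invite: the approval, the out-of-office reply, and the revised draft.
The budget email reaches the calendar invite via the budget email → the approval → the calendar invite.
The follow-up reaches the calendar invite via the follow-up → the approval → the calendar invite.
No chain forces the vendor quote (or any of the others) ahead of the calendar invite.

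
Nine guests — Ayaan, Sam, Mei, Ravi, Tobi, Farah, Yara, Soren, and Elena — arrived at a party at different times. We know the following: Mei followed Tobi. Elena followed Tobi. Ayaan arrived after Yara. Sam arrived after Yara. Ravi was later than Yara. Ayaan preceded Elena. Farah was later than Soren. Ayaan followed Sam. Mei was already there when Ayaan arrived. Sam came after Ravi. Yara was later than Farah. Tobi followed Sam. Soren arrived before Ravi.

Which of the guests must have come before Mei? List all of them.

Farah, Ravi, Sam, Soren, Tobi, Yara

Directly stated before Mei: Tobi.
Farah reaches Mei via Farah → Yara → Sam → Tobi → Mei.
Ravi reaches Mei via Ravi → Sam → Tobi → Mei.
Sam reaches Mei via Sam → Tobi → Mei.
Likewise Soren and Yara each reach Mei by chaining the stated constraints.
No chain forces Ayaan (or any of the others) ahead of Mei.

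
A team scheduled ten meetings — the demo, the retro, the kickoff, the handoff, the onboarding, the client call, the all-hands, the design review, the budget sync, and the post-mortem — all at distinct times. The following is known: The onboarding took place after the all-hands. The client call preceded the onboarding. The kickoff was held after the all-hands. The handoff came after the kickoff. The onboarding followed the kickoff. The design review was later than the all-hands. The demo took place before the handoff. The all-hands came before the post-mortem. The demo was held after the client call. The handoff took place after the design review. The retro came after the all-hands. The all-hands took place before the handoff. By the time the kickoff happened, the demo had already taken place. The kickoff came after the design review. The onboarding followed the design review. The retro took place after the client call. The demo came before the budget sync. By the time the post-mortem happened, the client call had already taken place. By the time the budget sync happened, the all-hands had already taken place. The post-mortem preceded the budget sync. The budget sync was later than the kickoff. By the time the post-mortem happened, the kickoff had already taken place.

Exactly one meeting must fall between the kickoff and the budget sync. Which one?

the post-mortem

Tracing the constraints gives the kickoff → the post-mortem → the budget sync, so the post-mortem sits after the kickoff and before the budget sync.
No other meeting is forced both after the kickoff and before the budget sync.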